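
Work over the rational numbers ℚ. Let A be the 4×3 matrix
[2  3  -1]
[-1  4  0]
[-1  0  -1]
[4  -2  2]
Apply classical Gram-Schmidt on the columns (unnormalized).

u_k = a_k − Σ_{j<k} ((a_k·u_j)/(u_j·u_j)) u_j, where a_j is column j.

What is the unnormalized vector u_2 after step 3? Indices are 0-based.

Step 1: u_0 = a_0 = (2, -1, -1, 4).
Step 2: u_1 = a_1 − (-3/11)·u_0 = (39/11, 41/11, -3/11, -10/11).
Step 3: u_2 = a_2 − (7/22)·u_0 − (-8/43)·u_1 = (-42/43, 87/86, -63/86, 24/43).

u_2 = (-42/43, 87/86, -63/86, 24/43)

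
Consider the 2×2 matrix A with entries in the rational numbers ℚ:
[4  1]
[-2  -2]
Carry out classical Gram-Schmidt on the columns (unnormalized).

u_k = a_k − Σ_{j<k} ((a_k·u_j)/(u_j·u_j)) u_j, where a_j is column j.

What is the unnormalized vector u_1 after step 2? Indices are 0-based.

u_1 = (-3/5, -6/5)

Step 1: u_0 = a_0 = (4, -2).
Step 2: u_1 = a_1 − (2/5)·u_0 = (-3/5, -6/5).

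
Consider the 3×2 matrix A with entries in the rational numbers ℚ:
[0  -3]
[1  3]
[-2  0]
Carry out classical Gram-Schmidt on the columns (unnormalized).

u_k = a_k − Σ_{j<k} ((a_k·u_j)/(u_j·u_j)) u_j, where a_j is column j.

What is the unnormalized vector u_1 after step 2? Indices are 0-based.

u_1 = (-3, 12/5, 6/5)

Step 1: u_0 = a_0 = (0, 1, -2).
Step 2: u_1 = a_1 − (3/5)·u_0 = (-3, 12/5, 6/5).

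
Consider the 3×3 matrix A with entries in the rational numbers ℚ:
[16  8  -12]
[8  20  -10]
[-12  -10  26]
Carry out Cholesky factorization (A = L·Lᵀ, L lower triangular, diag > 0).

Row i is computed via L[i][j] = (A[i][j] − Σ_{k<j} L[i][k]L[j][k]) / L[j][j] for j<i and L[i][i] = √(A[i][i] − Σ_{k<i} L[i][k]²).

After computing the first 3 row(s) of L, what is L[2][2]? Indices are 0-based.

L[2][2] = 4

Step 1: L[0][0] = √(16) = 4.
  L[1][0] = (8) / L[0][0] = 2.
Step 2: L[1][1] = √(16) = 4.
  L[2][0] = (-12) / L[0][0] = -3.
  L[2][1] = (-4) / L[1][1] = -1.
Step 3: L[2][2] = √(16) = 4.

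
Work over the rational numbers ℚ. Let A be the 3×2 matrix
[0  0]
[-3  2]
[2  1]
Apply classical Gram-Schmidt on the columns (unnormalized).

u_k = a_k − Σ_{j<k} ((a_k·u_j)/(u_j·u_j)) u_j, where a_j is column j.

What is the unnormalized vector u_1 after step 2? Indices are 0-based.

Step 1: u_0 = a_0 = (0, -3, 2).
Step 2: u_1 = a_1 − (-4/13)·u_0 = (0, 14/13, 21/13).

u_1 = (0, 14/13, 21/13)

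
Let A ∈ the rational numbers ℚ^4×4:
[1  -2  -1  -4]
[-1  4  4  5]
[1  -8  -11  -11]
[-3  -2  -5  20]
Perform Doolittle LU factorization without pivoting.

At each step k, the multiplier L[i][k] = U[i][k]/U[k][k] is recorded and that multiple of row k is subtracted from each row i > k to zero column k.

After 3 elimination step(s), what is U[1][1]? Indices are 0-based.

U[1][1] = 2

[col 0] pivot 1
  R1 -= -1*R0 → (0, 2, 3, 1)  (L[1][0] := -1)
  R2 -= 1*R0 → (0, -6, -10, -7)  (L[2][0] := 1)
  R3 -= -3*R0 → (0, -8, -8, 8)  (L[3][0] := -3)
[col 1] pivot 2
  R2 -= -3*R1 → (0, 0, -1, -4)  (L[2][1] := -3)
  R3 -= -4*R1 → (0, 0, 4, 12)  (L[3][1] := -4)
[col 2] pivot -1
  R3 -= -4*R2 → (0, 0, 0, -4)  (L[3][2] := -4)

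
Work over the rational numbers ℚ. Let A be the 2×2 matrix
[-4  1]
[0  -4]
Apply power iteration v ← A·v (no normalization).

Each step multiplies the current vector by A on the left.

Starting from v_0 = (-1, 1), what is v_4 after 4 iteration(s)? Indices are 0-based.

v_4 = (-512, 256)

v_0 = (-1, 1).
v_1 = A·v_0 = (5, -4).
v_2 = A·v_1 = (-24, 16).
v_3 = A·v_2 = (112, -64).
v_4 = A·v_3 = (-512, 256).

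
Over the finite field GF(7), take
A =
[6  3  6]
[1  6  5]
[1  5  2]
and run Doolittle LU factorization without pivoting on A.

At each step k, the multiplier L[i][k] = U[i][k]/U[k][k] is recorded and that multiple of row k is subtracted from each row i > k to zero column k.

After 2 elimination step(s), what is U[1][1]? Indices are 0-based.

k=0: U[0][0]=6
  eliminate (1,0): mult=6, new row 1: (0, 2, 4); set L[1][0]=6
  eliminate (2,0): mult=6, new row 2: (0, 1, 1); set L[2][0]=6
k=1: U[1][1]=2
  eliminate (2,1): mult=4, new row 2: (0, 0, 6); set L[2][1]=4

U[1][1] = 2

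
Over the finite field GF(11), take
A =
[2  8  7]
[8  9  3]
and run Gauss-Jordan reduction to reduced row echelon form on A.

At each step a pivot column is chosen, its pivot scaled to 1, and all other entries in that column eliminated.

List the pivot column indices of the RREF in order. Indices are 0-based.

pivot columns: 0, 1

step 1: normalize row 0 (÷2) = (1, 4, 9)
  row 1: subtract 8×row0 = (0, 10, 8)
step 2: normalize row 1 (÷10) = (0, 1, 3)
  row 0: subtract 4×row1 = (1, 0, 8)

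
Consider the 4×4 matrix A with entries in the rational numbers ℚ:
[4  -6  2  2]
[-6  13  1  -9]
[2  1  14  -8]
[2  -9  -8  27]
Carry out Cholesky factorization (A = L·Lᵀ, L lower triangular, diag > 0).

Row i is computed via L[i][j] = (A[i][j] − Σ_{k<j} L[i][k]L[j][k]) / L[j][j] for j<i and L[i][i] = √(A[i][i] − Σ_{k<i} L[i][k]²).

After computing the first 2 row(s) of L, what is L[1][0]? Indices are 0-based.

Step 1: L[0][0] = √(4) = 2.
  L[1][0] = (-6) / L[0][0] = -3.
Step 2: L[1][1] = √(4) = 2.

L[1][0] = -3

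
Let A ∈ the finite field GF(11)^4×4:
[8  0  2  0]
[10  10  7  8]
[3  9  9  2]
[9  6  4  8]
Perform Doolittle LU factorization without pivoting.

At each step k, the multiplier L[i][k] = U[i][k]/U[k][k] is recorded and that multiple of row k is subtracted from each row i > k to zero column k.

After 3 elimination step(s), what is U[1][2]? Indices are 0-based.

U[1][2] = 10

[col 0] pivot 8
  R1 -= 4*R0 → (0, 10, 10, 8)  (L[1][0] := 4)
  R2 -= 10*R0 → (0, 9, 0, 2)  (L[2][0] := 10)
  R3 -= 8*R0 → (0, 6, 10, 8)  (L[3][0] := 8)
[col 1] pivot 10
  R2 -= 2*R1 → (0, 0, 2, 8)  (L[2][1] := 2)
  R3 -= 5*R1 → (0, 0, 4, 1)  (L[3][1] := 5)
[col 2] pivot 2
  R3 -= 2*R2 → (0, 0, 0, 7)  (L[3][2] := 2)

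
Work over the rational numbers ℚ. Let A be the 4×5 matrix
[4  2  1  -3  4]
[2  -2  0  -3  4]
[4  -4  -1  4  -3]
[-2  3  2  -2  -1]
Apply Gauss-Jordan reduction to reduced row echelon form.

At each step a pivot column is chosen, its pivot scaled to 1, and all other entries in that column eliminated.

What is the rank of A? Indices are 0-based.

rank = 4

[1] R0 /= 4  ⇒  (1, 1/2, 1/4, -3/4, 1)
     R1 -= 2·R0  ⇒  (0, -3, -1/2, -3/2, 2)
     R2 -= 4·R0  ⇒  (0, -6, -2, 7, -7)
     R3 -= -2·R0  ⇒  (0, 4, 5/2, -7/2, 1)
[2] R1 /= -3  ⇒  (0, 1, 1/6, 1/2, -2/3)
     R0 -= 1/2·R1  ⇒  (1, 0, 1/6, -1, 4/3)
     R2 -= -6·R1  ⇒  (0, 0, -1, 10, -11)
     R3 -= 4·R1  ⇒  (0, 0, 11/6, -11/2, 11/3)
[3] R2 /= -1  ⇒  (0, 0, 1, -10, 11)
     R0 -= 1/6·R2  ⇒  (1, 0, 0, 2/3, -1/2)
     R1 -= 1/6·R2  ⇒  (0, 1, 0, 13/6, -5/2)
     R3 -= 11/6·R2  ⇒  (0, 0, 0, 77/6, -33/2)
[4] R3 /= 77/6  ⇒  (0, 0, 0, 1, -9/7)
     R0 -= 2/3·R3  ⇒  (1, 0, 0, 0, 5/14)
     R1 -= 13/6·R3  ⇒  (0, 1, 0, 0, 2/7)
     R2 -= -10·R3  ⇒  (0, 0, 1, 0, -13/7)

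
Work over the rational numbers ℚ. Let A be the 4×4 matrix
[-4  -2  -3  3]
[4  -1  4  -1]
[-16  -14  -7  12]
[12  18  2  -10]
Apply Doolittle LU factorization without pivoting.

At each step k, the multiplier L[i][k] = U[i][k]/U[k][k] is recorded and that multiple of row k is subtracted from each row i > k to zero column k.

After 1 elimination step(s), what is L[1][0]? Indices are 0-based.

[col 0] pivot -4
  R1 -= -1*R0 → (0, -3, 1, 2)  (L[1][0] := -1)
  R2 -= 4*R0 → (0, -6, 5, 0)  (L[2][0] := 4)
  R3 -= -3*R0 → (0, 12, -7, -1)  (L[3][0] := -3)

L[1][0] = -1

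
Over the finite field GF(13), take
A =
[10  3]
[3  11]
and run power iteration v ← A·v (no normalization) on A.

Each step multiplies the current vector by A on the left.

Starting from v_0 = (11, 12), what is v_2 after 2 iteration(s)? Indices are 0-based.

v_0 = (11, 12).
v_1 = A·v_0 = (3, 9).
v_2 = A·v_1 = (5, 4).

v_2 = (5, 4)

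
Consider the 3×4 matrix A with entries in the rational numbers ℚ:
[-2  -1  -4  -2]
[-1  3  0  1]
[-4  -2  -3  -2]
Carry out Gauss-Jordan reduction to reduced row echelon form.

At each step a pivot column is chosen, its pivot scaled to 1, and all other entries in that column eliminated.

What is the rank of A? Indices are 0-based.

[1] R0 /= -2  ⇒  (1, 1/2, 2, 1)
     R1 -= -1·R0  ⇒  (0, 7/2, 2, 2)
     R2 -= -4·R0  ⇒  (0, 0, 5, 2)
[2] R1 /= 7/2  ⇒  (0, 1, 4/7, 4/7)
     R0 -= 1/2·R1  ⇒  (1, 0, 12/7, 5/7)
[3] R2 /= 5  ⇒  (0, 0, 1, 2/5)
     R0 -= 12/7·R2  ⇒  (1, 0, 0, 1/35)
     R1 -= 4/7·R2  ⇒  (0, 1, 0, 12/35)

rank = 3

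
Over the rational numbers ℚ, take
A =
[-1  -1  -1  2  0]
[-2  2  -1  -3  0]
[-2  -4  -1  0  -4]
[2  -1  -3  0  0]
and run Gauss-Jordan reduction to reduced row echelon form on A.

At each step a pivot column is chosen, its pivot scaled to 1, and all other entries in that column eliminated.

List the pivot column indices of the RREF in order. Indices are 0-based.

pivot columns: 0, 1, 2, 3

step 1: normalize row 0 (÷-1) = (1, 1, 1, -2, 0)
  row 1: subtract -2×row0 = (0, 4, 1, -7, 0)
  row 2: subtract -2×row0 = (0, -2, 1, -4, -4)
  row 3: subtract 2×row0 = (0, -3, -5, 4, 0)
step 2: normalize row 1 (÷4) = (0, 1, 1/4, -7/4, 0)
  row 0: subtract 1×row1 = (1, 0, 3/4, -1/4, 0)
  row 2: subtract -2×row1 = (0, 0, 3/2, -15/2, -4)
  row 3: subtract -3×row1 = (0, 0, -17/4, -5/4, 0)
step 3: normalize row 2 (÷3/2) = (0, 0, 1, -5, -8/3)
  row 0: subtract 3/4×row2 = (1, 0, 0, 7/2, 2)
  row 1: subtract 1/4×row2 = (0, 1, 0, -1/2, 2/3)
  row 3: subtract -17/4×row2 = (0, 0, 0, -45/2, -34/3)
step 4: normalize row 3 (÷-45/2) = (0, 0, 0, 1, 68/135)
  row 0: subtract 7/2×row3 = (1, 0, 0, 0, 32/135)
  row 1: subtract -1/2×row3 = (0, 1, 0, 0, 124/135)
  row 2: subtract -5×row3 = (0, 0, 1, 0, -4/27)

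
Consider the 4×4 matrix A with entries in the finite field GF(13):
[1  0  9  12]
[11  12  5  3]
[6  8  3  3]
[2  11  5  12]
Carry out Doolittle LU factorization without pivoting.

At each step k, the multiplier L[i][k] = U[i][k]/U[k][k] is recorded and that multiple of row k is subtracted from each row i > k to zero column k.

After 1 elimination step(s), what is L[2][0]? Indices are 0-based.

[col 0] pivot 1
  R1 -= 11*R0 → (0, 12, 10, 1)  (L[1][0] := 11)
  R2 -= 6*R0 → (0, 8, 1, 9)  (L[2][0] := 6)
  R3 -= 2*R0 → (0, 11, 0, 1)  (L[3][0] := 2)

L[2][0] = 6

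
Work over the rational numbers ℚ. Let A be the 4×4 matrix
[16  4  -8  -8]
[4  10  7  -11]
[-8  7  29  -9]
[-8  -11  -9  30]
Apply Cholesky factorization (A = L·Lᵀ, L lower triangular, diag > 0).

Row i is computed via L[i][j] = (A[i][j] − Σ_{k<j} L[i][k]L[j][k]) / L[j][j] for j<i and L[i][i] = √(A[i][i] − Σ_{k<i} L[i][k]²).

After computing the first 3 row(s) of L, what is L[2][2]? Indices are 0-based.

Step 1: L[0][0] = √(16) = 4.
  L[1][0] = (4) / L[0][0] = 1.
Step 2: L[1][1] = √(9) = 3.
  L[2][0] = (-8) / L[0][0] = -2.
  L[2][1] = (9) / L[1][1] = 3.
Step 3: L[2][2] = √(16) = 4.

L[2][2] = 4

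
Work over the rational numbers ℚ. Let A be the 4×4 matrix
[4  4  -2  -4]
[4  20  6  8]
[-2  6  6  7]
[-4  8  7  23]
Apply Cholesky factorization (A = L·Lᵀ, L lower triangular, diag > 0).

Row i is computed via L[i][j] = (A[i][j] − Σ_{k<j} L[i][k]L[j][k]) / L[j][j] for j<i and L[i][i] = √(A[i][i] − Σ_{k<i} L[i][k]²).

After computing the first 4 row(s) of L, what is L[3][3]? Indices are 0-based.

L[3][3] = 3

Step 1: L[0][0] = √(4) = 2.
  L[1][0] = (4) / L[0][0] = 2.
Step 2: L[1][1] = √(16) = 4.
  L[2][0] = (-2) / L[0][0] = -1.
  L[2][1] = (8) / L[1][1] = 2.
Step 3: L[2][2] = √(1) = 1.
  L[3][0] = (-4) / L[0][0] = -2.
  L[3][1] = (12) / L[1][1] = 3.
  L[3][2] = (-1) / L[2][2] = -1.
Step 4: L[3][3] = √(9) = 3.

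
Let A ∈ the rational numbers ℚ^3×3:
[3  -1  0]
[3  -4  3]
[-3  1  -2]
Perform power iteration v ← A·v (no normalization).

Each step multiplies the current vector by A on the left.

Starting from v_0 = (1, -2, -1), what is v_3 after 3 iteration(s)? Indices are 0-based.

v_3 = (47, 122, -45)

v_0 = (1, -2, -1).
v_1 = A·v_0 = (5, 8, -3).
v_2 = A·v_1 = (7, -26, -1).
v_3 = A·v_2 = (47, 122, -45).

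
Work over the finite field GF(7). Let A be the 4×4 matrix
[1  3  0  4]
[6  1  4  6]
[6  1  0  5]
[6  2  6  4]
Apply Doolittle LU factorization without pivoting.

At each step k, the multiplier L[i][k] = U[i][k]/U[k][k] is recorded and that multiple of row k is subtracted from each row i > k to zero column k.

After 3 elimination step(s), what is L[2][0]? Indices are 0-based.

L[2][0] = 6

k=0: U[0][0]=1
  eliminate (1,0): mult=6, new row 1: (0, 4, 4, 3); set L[1][0]=6
  eliminate (2,0): mult=6, new row 2: (0, 4, 0, 2); set L[2][0]=6
  eliminate (3,0): mult=6, new row 3: (0, 5, 6, 1); set L[3][0]=6
k=1: U[1][1]=4
  eliminate (2,1): mult=1, new row 2: (0, 0, 3, 6); set L[2][1]=1
  eliminate (3,1): mult=3, new row 3: (0, 0, 1, 6); set L[3][1]=3
k=2: U[2][2]=3
  eliminate (3,2): mult=5, new row 3: (0, 0, 0, 4); set L[3][2]=5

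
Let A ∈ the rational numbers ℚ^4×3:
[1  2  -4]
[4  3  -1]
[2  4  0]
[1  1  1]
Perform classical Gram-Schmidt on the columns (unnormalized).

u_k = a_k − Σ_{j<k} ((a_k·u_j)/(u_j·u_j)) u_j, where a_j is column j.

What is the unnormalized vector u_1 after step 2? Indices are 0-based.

u_1 = (21/22, -13/11, 21/11, -1/22)

Step 1: u_0 = a_0 = (1, 4, 2, 1).
Step 2: u_1 = a_1 − (23/22)·u_0 = (21/22, -13/11, 21/11, -1/22).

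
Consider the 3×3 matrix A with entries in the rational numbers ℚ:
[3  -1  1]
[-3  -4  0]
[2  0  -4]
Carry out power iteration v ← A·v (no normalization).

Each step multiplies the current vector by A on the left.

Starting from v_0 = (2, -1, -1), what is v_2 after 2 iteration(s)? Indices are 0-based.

v_0 = (2, -1, -1).
v_1 = A·v_0 = (6, -2, 8).
v_2 = A·v_1 = (28, -10, -20).

v_2 = (28, -10, -20)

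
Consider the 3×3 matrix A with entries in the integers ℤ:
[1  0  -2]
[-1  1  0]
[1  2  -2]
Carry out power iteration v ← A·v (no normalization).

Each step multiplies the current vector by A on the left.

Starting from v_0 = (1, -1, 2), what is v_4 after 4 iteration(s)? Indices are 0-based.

v_4 = (-5, -7, -17)

v_0 = (1, -1, 2).
v_1 = A·v_0 = (-3, -2, -5).
v_2 = A·v_1 = (7, 1, 3).
v_3 = A·v_2 = (1, -6, 3).
v_4 = A·v_3 = (-5, -7, -17).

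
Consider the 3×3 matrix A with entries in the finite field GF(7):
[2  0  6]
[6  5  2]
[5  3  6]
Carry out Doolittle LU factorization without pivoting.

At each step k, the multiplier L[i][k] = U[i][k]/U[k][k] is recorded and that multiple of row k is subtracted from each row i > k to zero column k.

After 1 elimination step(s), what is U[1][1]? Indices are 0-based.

U[1][1] = 5

[col 0] pivot 2
  R1 -= 3*R0 → (0, 5, 5)  (L[1][0] := 3)
  R2 -= 6*R0 → (0, 3, 5)  (L[2][0] := 6)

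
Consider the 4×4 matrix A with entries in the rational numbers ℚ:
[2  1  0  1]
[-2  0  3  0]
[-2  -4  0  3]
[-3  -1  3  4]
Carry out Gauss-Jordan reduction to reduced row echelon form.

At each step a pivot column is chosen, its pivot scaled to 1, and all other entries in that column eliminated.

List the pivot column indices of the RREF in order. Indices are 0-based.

pivot(0,0)=2: scale R0 → (1, 1/2, 0, 1/2)
  clear (1,0): R1 −= (-2)R0 → (0, 1, 3, 1)
  clear (2,0): R2 −= (-2)R0 → (0, -3, 0, 4)
  clear (3,0): R3 −= (-3)R0 → (0, 1/2, 3, 11/2)
pivot(1,1)=1: scale R1 → (0, 1, 3, 1)
  clear (0,1): R0 −= (1/2)R1 → (1, 0, -3/2, 0)
  clear (2,1): R2 −= (-3)R1 → (0, 0, 9, 7)
  clear (3,1): R3 −= (1/2)R1 → (0, 0, 3/2, 5)
pivot(2,2)=9: scale R2 → (0, 0, 1, 7/9)
  clear (0,2): R0 −= (-3/2)R2 → (1, 0, 0, 7/6)
  clear (1,2): R1 −= (3)R2 → (0, 1, 0, -4/3)
  clear (3,2): R3 −= (3/2)R2 → (0, 0, 0, 23/6)
pivot(3,3)=23/6: scale R3 → (0, 0, 0, 1)
  clear (0,3): R0 −= (7/6)R3 → (1, 0, 0, 0)
  clear (1,3): R1 −= (-4/3)R3 → (0, 1, 0, 0)
  clear (2,3): R2 −= (7/9)R3 → (0, 0, 1, 0)

pivot columns: 0, 1, 2, 3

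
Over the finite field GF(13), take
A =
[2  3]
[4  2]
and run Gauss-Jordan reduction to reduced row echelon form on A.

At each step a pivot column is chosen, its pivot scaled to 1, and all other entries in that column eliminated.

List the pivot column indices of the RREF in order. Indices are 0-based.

pivot columns: 0, 1

[1] R0 /= 2  ⇒  (1, 8)
     R1 -= 4·R0  ⇒  (0, 9)
[2] R1 /= 9  ⇒  (0, 1)
     R0 -= 8·R1  ⇒  (1, 0)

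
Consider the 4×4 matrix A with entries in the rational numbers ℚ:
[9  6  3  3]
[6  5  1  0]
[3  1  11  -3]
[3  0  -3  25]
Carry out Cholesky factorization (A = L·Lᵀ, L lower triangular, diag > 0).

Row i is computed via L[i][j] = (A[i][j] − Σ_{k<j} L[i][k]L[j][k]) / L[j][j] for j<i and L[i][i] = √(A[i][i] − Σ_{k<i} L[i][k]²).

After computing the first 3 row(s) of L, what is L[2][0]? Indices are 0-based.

L[2][0] = 1

Step 1: L[0][0] = √(9) = 3.
  L[1][0] = (6) / L[0][0] = 2.
Step 2: L[1][1] = √(1) = 1.
  L[2][0] = (3) / L[0][0] = 1.
  L[2][1] = (-1) / L[1][1] = -1.
Step 3: L[2][2] = √(9) = 3.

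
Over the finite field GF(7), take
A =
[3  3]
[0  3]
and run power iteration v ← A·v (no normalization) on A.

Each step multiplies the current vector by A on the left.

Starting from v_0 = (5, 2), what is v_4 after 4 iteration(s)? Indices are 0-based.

v_4 = (3, 1)

v_0 = (5, 2).
v_1 = A·v_0 = (0, 6).
v_2 = A·v_1 = (4, 4).
v_3 = A·v_2 = (3, 5).
v_4 = A·v_3 = (3, 1).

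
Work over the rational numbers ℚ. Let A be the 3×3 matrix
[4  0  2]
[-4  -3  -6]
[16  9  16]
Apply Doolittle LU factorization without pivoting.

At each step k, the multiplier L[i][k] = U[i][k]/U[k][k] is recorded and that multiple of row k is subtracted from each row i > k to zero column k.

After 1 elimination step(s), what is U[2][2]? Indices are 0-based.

U[2][2] = 8

k=0: U[0][0]=4
  eliminate (1,0): mult=-1, new row 1: (0, -3, -4); set L[1][0]=-1
  eliminate (2,0): mult=4, new row 2: (0, 9, 8); set L[2][0]=4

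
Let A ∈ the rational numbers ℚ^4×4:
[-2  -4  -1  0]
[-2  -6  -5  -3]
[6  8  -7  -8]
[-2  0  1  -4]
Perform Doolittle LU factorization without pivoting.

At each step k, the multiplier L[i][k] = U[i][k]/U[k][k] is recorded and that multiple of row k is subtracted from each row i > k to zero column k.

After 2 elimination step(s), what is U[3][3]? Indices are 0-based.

[col 0] pivot -2
  R1 -= 1*R0 → (0, -2, -4, -3)  (L[1][0] := 1)
  R2 -= -3*R0 → (0, -4, -10, -8)  (L[2][0] := -3)
  R3 -= 1*R0 → (0, 4, 2, -4)  (L[3][0] := 1)
[col 1] pivot -2
  R2 -= 2*R1 → (0, 0, -2, -2)  (L[2][1] := 2)
  R3 -= -2*R1 → (0, 0, -6, -10)  (L[3][1] := -2)

U[3][3] = -10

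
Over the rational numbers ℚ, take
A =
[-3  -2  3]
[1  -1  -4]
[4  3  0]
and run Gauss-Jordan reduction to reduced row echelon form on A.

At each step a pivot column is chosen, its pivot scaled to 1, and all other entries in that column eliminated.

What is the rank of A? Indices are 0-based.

pivot(0,0)=-3: scale R0 → (1, 2/3, -1)
  clear (1,0): R1 −= (1)R0 → (0, -5/3, -3)
  clear (2,0): R2 −= (4)R0 → (0, 1/3, 4)
pivot(1,1)=-5/3: scale R1 → (0, 1, 9/5)
  clear (0,1): R0 −= (2/3)R1 → (1, 0, -11/5)
  clear (2,1): R2 −= (1/3)R1 → (0, 0, 17/5)
pivot(2,2)=17/5: scale R2 → (0, 0, 1)
  clear (0,2): R0 −= (-11/5)R2 → (1, 0, 0)
  clear (1,2): R1 −= (9/5)R2 → (0, 1, 0)

rank = 3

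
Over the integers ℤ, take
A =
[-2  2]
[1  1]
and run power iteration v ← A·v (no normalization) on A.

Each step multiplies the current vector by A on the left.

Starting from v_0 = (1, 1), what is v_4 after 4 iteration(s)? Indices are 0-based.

v_0 = (1, 1).
v_1 = A·v_0 = (0, 2).
v_2 = A·v_1 = (4, 2).
v_3 = A·v_2 = (-4, 6).
v_4 = A·v_3 = (20, 2).

v_4 = (20, 2)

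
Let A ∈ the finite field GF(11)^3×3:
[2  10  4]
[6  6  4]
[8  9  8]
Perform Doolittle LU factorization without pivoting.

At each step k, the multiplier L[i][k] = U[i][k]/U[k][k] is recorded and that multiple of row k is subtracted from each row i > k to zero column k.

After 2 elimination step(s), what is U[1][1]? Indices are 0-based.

U[1][1] = 9

k=0: U[0][0]=2
  eliminate (1,0): mult=3, new row 1: (0, 9, 3); set L[1][0]=3
  eliminate (2,0): mult=4, new row 2: (0, 2, 3); set L[2][0]=4
k=1: U[1][1]=9
  eliminate (2,1): mult=10, new row 2: (0, 0, 6); set L[2][1]=10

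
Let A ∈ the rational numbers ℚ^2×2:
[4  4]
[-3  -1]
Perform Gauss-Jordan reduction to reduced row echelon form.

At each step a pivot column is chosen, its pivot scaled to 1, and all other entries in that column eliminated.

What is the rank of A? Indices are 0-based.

[1] R0 /= 4  ⇒  (1, 1)
     R1 -= -3·R0  ⇒  (0, 2)
[2] R1 /= 2  ⇒  (0, 1)
     R0 -= 1·R1  ⇒  (1, 0)

rank = 2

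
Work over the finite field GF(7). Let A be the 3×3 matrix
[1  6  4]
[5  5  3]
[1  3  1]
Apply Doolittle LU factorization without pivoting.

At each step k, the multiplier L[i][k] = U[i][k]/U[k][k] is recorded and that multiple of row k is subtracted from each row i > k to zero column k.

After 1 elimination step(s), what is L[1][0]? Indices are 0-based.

L[1][0] = 5

[col 0] pivot 1
  R1 -= 5*R0 → (0, 3, 4)  (L[1][0] := 5)
  R2 -= 1*R0 → (0, 4, 4)  (L[2][0] := 1)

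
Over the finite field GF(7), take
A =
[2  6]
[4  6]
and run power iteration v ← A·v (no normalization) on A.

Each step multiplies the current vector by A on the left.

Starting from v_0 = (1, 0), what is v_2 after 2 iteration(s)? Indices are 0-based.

v_0 = (1, 0).
v_1 = A·v_0 = (2, 4).
v_2 = A·v_1 = (0, 4).

v_2 = (0, 4)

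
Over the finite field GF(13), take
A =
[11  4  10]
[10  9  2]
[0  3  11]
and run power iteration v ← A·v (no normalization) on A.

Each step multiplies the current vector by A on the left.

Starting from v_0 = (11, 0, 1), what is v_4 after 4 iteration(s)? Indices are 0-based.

v_0 = (11, 0, 1).
v_1 = A·v_0 = (1, 8, 11).
v_2 = A·v_1 = (10, 0, 2).
v_3 = A·v_2 = (0, 0, 9).
v_4 = A·v_3 = (12, 5, 8).

v_4 = (12, 5, 8)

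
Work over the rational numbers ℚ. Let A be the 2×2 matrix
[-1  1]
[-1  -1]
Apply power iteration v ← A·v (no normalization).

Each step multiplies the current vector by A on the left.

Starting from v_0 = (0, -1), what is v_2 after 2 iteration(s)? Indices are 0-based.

v_0 = (0, -1).
v_1 = A·v_0 = (-1, 1).
v_2 = A·v_1 = (2, 0).

v_2 = (2, 0)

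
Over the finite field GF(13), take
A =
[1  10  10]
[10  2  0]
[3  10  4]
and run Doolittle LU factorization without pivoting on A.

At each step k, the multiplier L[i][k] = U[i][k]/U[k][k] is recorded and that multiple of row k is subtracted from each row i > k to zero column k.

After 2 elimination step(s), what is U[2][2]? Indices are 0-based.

U[2][2] = 9

k=0: U[0][0]=1
  eliminate (1,0): mult=10, new row 1: (0, 6, 4); set L[1][0]=10
  eliminate (2,0): mult=3, new row 2: (0, 6, 0); set L[2][0]=3
k=1: U[1][1]=6
  eliminate (2,1): mult=1, new row 2: (0, 0, 9); set L[2][1]=1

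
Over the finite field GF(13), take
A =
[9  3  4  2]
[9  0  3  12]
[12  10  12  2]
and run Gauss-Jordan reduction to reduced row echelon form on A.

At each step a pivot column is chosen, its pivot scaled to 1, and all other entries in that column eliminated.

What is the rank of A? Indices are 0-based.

rank = 3

pivot(0,0)=9: scale R0 → (1, 9, 12, 6)
  clear (1,0): R1 −= (9)R0 → (0, 10, 12, 10)
  clear (2,0): R2 −= (12)R0 → (0, 6, 11, 8)
pivot(1,1)=10: scale R1 → (0, 1, 9, 1)
  clear (0,1): R0 −= (9)R1 → (1, 0, 9, 10)
  clear (2,1): R2 −= (6)R1 → (0, 0, 9, 2)
pivot(2,2)=9: scale R2 → (0, 0, 1, 6)
  clear (0,2): R0 −= (9)R2 → (1, 0, 0, 8)
  clear (1,2): R1 −= (9)R2 → (0, 1, 0, 12)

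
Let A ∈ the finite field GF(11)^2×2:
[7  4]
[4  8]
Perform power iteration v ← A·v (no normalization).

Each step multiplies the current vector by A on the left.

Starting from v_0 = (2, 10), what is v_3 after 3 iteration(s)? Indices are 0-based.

v_0 = (2, 10).
v_1 = A·v_0 = (10, 0).
v_2 = A·v_1 = (4, 7).
v_3 = A·v_2 = (1, 6).

v_3 = (1, 6)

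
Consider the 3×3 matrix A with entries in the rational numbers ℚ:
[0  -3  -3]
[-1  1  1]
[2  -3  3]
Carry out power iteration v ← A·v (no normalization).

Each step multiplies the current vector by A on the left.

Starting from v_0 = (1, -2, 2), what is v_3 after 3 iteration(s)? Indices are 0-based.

v_0 = (1, -2, 2).
v_1 = A·v_0 = (0, -1, 14).
v_2 = A·v_1 = (-39, 13, 45).
v_3 = A·v_2 = (-174, 97, 18).

v_3 = (-174, 97, 18)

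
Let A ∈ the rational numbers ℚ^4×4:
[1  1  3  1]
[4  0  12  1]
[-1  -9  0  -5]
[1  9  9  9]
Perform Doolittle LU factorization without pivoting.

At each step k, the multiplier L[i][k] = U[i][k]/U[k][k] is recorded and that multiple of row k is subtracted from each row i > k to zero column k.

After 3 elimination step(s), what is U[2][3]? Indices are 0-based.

[col 0] pivot 1
  R1 -= 4*R0 → (0, -4, 0, -3)  (L[1][0] := 4)
  R2 -= -1*R0 → (0, -8, 3, -4)  (L[2][0] := -1)
  R3 -= 1*R0 → (0, 8, 6, 8)  (L[3][0] := 1)
[col 1] pivot -4
  R2 -= 2*R1 → (0, 0, 3, 2)  (L[2][1] := 2)
  R3 -= -2*R1 → (0, 0, 6, 2)  (L[3][1] := -2)
[col 2] pivot 3
  R3 -= 2*R2 → (0, 0, 0, -2)  (L[3][2] := 2)

U[2][3] = 2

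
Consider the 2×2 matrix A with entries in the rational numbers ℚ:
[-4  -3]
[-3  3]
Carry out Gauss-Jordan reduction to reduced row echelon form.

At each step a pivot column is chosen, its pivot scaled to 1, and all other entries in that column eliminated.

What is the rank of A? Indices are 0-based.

pivot(0,0)=-4: scale R0 → (1, 3/4)
  clear (1,0): R1 −= (-3)R0 → (0, 21/4)
pivot(1,1)=21/4: scale R1 → (0, 1)
  clear (0,1): R0 −= (3/4)R1 → (1, 0)

rank = 2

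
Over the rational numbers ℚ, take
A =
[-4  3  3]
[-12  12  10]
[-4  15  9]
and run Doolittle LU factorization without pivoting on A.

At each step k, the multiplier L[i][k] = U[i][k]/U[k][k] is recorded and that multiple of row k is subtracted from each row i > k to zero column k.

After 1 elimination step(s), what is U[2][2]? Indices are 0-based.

U[2][2] = 6

Step 1: pivot at (0,0) is -4.
  row1 ← row1 − (3)·row0  ⇒  L[1][0]=3, U row1=(0, 3, 1)
  row2 ← row2 − (1)·row0  ⇒  L[2][0]=1, U row2=(0, 12, 6)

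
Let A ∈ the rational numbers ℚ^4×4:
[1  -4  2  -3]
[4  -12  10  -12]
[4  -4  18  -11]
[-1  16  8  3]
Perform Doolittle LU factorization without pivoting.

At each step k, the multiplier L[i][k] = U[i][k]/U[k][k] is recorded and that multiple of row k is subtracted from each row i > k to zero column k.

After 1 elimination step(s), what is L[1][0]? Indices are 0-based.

Step 1: pivot at (0,0) is 1.
  row1 ← row1 − (4)·row0  ⇒  L[1][0]=4, U row1=(0, 4, 2, 0)
  row2 ← row2 − (4)·row0  ⇒  L[2][0]=4, U row2=(0, 12, 10, 1)
  row3 ← row3 − (-1)·row0  ⇒  L[3][0]=-1, U row3=(0, 12, 10, 0)

L[1][0] = 4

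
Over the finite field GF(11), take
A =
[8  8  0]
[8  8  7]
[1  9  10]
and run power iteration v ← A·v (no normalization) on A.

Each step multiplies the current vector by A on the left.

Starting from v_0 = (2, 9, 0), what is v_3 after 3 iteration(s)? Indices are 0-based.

v_3 = (6, 8, 10)

v_0 = (2, 9, 0).
v_1 = A·v_0 = (0, 0, 6).
v_2 = A·v_1 = (0, 9, 5).
v_3 = A·v_2 = (6, 8, 10).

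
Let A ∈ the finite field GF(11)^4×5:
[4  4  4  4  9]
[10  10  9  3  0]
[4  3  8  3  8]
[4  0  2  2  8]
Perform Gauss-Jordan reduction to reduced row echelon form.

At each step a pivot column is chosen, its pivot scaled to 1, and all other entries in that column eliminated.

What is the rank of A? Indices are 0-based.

[1] R0 /= 4  ⇒  (1, 1, 1, 1, 5)
     R1 -= 10·R0  ⇒  (0, 0, 10, 4, 5)
     R2 -= 4·R0  ⇒  (0, 10, 4, 10, 10)
     R3 -= 4·R0  ⇒  (0, 7, 9, 9, 10)
[2] R1 <-> R2
[2] R1 /= 10  ⇒  (0, 1, 7, 1, 1)
     R0 -= 1·R1  ⇒  (1, 0, 5, 0, 4)
     R3 -= 7·R1  ⇒  (0, 0, 4, 2, 3)
[3] R2 /= 10  ⇒  (0, 0, 1, 7, 6)
     R0 -= 5·R2  ⇒  (1, 0, 0, 9, 7)
     R1 -= 7·R2  ⇒  (0, 1, 0, 7, 3)
     R3 -= 4·R2  ⇒  (0, 0, 0, 7, 1)
[4] R3 /= 7  ⇒  (0, 0, 0, 1, 8)
     R0 -= 9·R3  ⇒  (1, 0, 0, 0, 1)
     R1 -= 7·R3  ⇒  (0, 1, 0, 0, 2)
     R2 -= 7·R3  ⇒  (0, 0, 1, 0, 5)

rank = 4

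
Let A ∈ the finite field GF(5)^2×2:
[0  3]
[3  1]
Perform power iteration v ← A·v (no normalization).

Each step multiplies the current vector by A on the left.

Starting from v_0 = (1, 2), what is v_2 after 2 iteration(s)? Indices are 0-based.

v_0 = (1, 2).
v_1 = A·v_0 = (1, 0).
v_2 = A·v_1 = (0, 3).

v_2 = (0, 3)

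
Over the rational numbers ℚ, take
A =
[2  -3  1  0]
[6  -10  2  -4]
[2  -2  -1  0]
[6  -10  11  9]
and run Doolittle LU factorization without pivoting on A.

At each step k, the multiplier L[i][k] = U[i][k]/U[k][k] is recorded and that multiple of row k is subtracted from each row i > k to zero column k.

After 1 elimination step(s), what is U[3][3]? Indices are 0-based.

U[3][3] = 9

k=0: U[0][0]=2
  eliminate (1,0): mult=3, new row 1: (0, -1, -1, -4); set L[1][0]=3
  eliminate (2,0): mult=1, new row 2: (0, 1, -2, 0); set L[2][0]=1
  eliminate (3,0): mult=3, new row 3: (0, -1, 8, 9); set L[3][0]=3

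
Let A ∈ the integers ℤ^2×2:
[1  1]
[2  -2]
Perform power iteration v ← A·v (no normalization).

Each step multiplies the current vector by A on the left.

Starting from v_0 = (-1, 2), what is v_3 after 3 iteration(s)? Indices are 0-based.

v_3 = (9, -38)

v_0 = (-1, 2).
v_1 = A·v_0 = (1, -6).
v_2 = A·v_1 = (-5, 14).
v_3 = A·v_2 = (9, -38).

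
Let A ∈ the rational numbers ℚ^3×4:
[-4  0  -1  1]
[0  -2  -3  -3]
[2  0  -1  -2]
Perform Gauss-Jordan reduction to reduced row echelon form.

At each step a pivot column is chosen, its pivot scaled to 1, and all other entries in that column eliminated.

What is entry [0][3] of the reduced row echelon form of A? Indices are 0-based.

pivot(0,0)=-4: scale R0 → (1, 0, 1/4, -1/4)
  clear (2,0): R2 −= (2)R0 → (0, 0, -3/2, -3/2)
pivot(1,1)=-2: scale R1 → (0, 1, 3/2, 3/2)
pivot(2,2)=-3/2: scale R2 → (0, 0, 1, 1)
  clear (0,2): R0 −= (1/4)R2 → (1, 0, 0, -1/2)
  clear (1,2): R1 −= (3/2)R2 → (0, 1, 0, 0)

M[0][3] = -1/2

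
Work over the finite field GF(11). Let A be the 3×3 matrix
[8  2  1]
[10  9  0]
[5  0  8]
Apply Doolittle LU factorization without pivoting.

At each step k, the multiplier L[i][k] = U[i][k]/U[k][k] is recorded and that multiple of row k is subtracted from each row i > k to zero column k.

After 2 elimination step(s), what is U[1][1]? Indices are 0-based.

U[1][1] = 1

Step 1: pivot at (0,0) is 8.
  row1 ← row1 − (4)·row0  ⇒  L[1][0]=4, U row1=(0, 1, 7)
  row2 ← row2 − (2)·row0  ⇒  L[2][0]=2, U row2=(0, 7, 6)
Step 2: pivot at (1,1) is 1.
  row2 ← row2 − (7)·row1  ⇒  L[2][1]=7, U row2=(0, 0, 1)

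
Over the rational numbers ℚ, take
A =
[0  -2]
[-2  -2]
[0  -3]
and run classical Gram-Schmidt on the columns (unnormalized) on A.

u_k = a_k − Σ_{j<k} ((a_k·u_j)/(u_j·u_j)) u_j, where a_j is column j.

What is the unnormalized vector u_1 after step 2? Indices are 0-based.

u_1 = (-2, 0, -3)

Step 1: u_0 = a_0 = (0, -2, 0).
Step 2: u_1 = a_1 − (1)·u_0 = (-2, 0, -3).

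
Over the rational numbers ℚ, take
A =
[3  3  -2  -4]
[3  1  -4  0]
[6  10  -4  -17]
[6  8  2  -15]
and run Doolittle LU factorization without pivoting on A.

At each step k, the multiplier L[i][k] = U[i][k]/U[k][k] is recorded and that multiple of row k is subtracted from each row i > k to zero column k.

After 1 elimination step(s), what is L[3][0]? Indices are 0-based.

[col 0] pivot 3
  R1 -= 1*R0 → (0, -2, -2, 4)  (L[1][0] := 1)
  R2 -= 2*R0 → (0, 4, 0, -9)  (L[2][0] := 2)
  R3 -= 2*R0 → (0, 2, 6, -7)  (L[3][0] := 2)

L[3][0] = 2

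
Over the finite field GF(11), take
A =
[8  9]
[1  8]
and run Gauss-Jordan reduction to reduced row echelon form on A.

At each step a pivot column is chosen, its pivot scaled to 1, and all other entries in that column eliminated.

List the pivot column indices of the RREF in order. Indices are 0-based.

pivot columns: 0

step 1: normalize row 0 (÷8) = (1, 8)
  row 1: subtract 1×row0 = (0, 0)
skip col 1 (zero from row 1)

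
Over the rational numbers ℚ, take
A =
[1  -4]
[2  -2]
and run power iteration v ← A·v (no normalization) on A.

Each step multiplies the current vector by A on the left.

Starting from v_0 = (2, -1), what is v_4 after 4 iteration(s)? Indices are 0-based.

v_4 = (126, 36)

v_0 = (2, -1).
v_1 = A·v_0 = (6, 6).
v_2 = A·v_1 = (-18, 0).
v_3 = A·v_2 = (-18, -36).
v_4 = A·v_3 = (126, 36).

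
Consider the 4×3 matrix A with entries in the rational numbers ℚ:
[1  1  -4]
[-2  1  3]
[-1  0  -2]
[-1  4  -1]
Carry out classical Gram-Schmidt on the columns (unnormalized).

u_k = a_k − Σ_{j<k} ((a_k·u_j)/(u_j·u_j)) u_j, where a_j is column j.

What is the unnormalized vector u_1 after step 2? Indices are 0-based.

u_1 = (12/7, -3/7, -5/7, 23/7)

Step 1: u_0 = a_0 = (1, -2, -1, -1).
Step 2: u_1 = a_1 − (-5/7)·u_0 = (12/7, -3/7, -5/7, 23/7).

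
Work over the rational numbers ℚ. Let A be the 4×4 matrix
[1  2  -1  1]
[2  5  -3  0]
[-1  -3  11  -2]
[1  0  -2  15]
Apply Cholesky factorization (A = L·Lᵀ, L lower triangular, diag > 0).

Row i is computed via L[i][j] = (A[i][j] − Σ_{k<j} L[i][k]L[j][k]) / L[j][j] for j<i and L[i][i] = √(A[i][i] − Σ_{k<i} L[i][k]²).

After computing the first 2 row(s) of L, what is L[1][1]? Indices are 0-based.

Step 1: L[0][0] = √(1) = 1.
  L[1][0] = (2) / L[0][0] = 2.
Step 2: L[1][1] = √(1) = 1.

L[1][1] = 1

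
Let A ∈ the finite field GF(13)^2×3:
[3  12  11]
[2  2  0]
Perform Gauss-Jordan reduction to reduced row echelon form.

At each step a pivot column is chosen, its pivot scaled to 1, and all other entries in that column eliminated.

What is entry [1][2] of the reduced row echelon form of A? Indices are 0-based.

step 1: normalize row 0 (÷3) = (1, 4, 8)
  row 1: subtract 2×row0 = (0, 7, 10)
step 2: normalize row 1 (÷7) = (0, 1, 7)
  row 0: subtract 4×row1 = (1, 0, 6)

M[1][2] = 7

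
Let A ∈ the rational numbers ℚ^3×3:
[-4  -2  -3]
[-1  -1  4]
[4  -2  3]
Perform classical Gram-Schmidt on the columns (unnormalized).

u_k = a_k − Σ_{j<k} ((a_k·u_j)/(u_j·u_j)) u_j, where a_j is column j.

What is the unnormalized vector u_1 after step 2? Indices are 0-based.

Step 1: u_0 = a_0 = (-4, -1, 4).
Step 2: u_1 = a_1 − (1/33)·u_0 = (-62/33, -32/33, -70/33).

u_1 = (-62/33, -32/33, -70/33)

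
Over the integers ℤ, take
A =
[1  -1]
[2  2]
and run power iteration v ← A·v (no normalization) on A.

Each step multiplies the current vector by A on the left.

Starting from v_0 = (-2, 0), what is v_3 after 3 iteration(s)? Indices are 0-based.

v_0 = (-2, 0).
v_1 = A·v_0 = (-2, -4).
v_2 = A·v_1 = (2, -12).
v_3 = A·v_2 = (14, -20).

v_3 = (14, -20)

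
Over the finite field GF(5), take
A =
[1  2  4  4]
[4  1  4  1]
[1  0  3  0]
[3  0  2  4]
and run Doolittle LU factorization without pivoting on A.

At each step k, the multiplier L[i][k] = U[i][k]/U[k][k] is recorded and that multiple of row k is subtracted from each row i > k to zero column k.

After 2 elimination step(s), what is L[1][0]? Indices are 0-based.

[col 0] pivot 1
  R1 -= 4*R0 → (0, 3, 3, 0)  (L[1][0] := 4)
  R2 -= 1*R0 → (0, 3, 4, 1)  (L[2][0] := 1)
  R3 -= 3*R0 → (0, 4, 0, 2)  (L[3][0] := 3)
[col 1] pivot 3
  R2 -= 1*R1 → (0, 0, 1, 1)  (L[2][1] := 1)
  R3 -= 3*R1 → (0, 0, 1, 2)  (L[3][1] := 3)

L[1][0] = 4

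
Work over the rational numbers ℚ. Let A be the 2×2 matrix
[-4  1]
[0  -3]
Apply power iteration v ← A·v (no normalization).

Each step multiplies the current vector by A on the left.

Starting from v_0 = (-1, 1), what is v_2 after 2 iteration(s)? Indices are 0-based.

v_2 = (-23, 9)

v_0 = (-1, 1).
v_1 = A·v_0 = (5, -3).
v_2 = A·v_1 = (-23, 9).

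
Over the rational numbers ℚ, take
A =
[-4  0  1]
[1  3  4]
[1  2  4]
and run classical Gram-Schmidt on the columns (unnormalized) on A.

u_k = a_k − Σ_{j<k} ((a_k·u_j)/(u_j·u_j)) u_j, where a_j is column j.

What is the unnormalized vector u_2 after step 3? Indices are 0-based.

Step 1: u_0 = a_0 = (-4, 1, 1).
Step 2: u_1 = a_1 − (5/18)·u_0 = (10/9, 49/18, 31/18).
Step 3: u_2 = a_2 − (2/9)·u_0 − (340/209)·u_1 = (17/209, -136/209, 204/209).

u_2 = (17/209, -136/209, 204/209)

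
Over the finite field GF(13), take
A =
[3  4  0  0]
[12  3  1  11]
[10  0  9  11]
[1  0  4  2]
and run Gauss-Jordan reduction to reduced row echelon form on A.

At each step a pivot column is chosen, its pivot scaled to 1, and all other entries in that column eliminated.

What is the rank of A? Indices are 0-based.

[1] R0 /= 3  ⇒  (1, 10, 0, 0)
     R1 -= 12·R0  ⇒  (0, 0, 1, 11)
     R2 -= 10·R0  ⇒  (0, 4, 9, 11)
     R3 -= 1·R0  ⇒  (0, 3, 4, 2)
[2] R1 <-> R2
[2] R1 /= 4  ⇒  (0, 1, 12, 6)
     R0 -= 10·R1  ⇒  (1, 0, 10, 5)
     R3 -= 3·R1  ⇒  (0, 0, 7, 10)
[3] R2 /= 1  ⇒  (0, 0, 1, 11)
     R0 -= 10·R2  ⇒  (1, 0, 0, 12)
     R1 -= 12·R2  ⇒  (0, 1, 0, 4)
     R3 -= 7·R2  ⇒  (0, 0, 0, 11)
[4] R3 /= 11  ⇒  (0, 0, 0, 1)
     R0 -= 12·R3  ⇒  (1, 0, 0, 0)
     R1 -= 4·R3  ⇒  (0, 1, 0, 0)
     R2 -= 11·R3  ⇒  (0, 0, 1, 0)

rank = 4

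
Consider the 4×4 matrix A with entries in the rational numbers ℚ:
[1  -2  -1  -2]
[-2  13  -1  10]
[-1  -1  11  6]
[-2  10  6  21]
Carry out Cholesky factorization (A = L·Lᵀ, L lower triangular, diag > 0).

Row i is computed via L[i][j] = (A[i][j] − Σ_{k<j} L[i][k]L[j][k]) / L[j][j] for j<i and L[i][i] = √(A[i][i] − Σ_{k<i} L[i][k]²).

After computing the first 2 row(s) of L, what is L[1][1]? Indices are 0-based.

Step 1: L[0][0] = √(1) = 1.
  L[1][0] = (-2) / L[0][0] = -2.
Step 2: L[1][1] = √(9) = 3.

L[1][1] = 3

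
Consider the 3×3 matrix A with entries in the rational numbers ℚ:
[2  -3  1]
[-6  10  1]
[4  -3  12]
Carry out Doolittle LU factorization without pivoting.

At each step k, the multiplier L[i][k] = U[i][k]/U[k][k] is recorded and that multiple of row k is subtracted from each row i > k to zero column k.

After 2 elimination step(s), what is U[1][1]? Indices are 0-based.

U[1][1] = 1

[col 0] pivot 2
  R1 -= -3*R0 → (0, 1, 4)  (L[1][0] := -3)
  R2 -= 2*R0 → (0, 3, 10)  (L[2][0] := 2)
[col 1] pivot 1
  R2 -= 3*R1 → (0, 0, -2)  (L[2][1] := 3)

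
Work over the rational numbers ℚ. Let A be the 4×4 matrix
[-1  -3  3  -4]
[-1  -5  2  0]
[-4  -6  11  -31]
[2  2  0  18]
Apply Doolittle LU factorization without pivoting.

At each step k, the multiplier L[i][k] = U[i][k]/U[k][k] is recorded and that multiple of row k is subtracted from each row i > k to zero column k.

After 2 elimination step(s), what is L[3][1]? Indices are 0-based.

L[3][1] = 2

k=0: U[0][0]=-1
  eliminate (1,0): mult=1, new row 1: (0, -2, -1, 4); set L[1][0]=1
  eliminate (2,0): mult=4, new row 2: (0, 6, -1, -15); set L[2][0]=4
  eliminate (3,0): mult=-2, new row 3: (0, -4, 6, 10); set L[3][0]=-2
k=1: U[1][1]=-2
  eliminate (2,1): mult=-3, new row 2: (0, 0, -4, -3); set L[2][1]=-3
  eliminate (3,1): mult=2, new row 3: (0, 0, 8, 2); set L[3][1]=2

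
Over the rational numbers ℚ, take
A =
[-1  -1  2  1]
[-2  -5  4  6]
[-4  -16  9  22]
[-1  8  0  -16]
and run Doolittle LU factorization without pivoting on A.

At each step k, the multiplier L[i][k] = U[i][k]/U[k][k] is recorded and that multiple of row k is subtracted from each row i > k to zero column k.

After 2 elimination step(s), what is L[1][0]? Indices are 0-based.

[col 0] pivot -1
  R1 -= 2*R0 → (0, -3, 0, 4)  (L[1][0] := 2)
  R2 -= 4*R0 → (0, -12, 1, 18)  (L[2][0] := 4)
  R3 -= 1*R0 → (0, 9, -2, -17)  (L[3][0] := 1)
[col 1] pivot -3
  R2 -= 4*R1 → (0, 0, 1, 2)  (L[2][1] := 4)
  R3 -= -3*R1 → (0, 0, -2, -5)  (L[3][1] := -3)

L[1][0] = 2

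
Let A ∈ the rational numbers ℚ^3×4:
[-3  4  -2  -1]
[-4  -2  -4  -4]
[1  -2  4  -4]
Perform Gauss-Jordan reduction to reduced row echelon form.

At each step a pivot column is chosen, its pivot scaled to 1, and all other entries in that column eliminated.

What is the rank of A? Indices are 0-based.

pivot(0,0)=-3: scale R0 → (1, -4/3, 2/3, 1/3)
  clear (1,0): R1 −= (-4)R0 → (0, -22/3, -4/3, -8/3)
  clear (2,0): R2 −= (1)R0 → (0, -2/3, 10/3, -13/3)
pivot(1,1)=-22/3: scale R1 → (0, 1, 2/11, 4/11)
  clear (0,1): R0 −= (-4/3)R1 → (1, 0, 10/11, 9/11)
  clear (2,1): R2 −= (-2/3)R1 → (0, 0, 38/11, -45/11)
pivot(2,2)=38/11: scale R2 → (0, 0, 1, -45/38)
  clear (0,2): R0 −= (10/11)R2 → (1, 0, 0, 36/19)
  clear (1,2): R1 −= (2/11)R2 → (0, 1, 0, 11/19)

rank = 3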